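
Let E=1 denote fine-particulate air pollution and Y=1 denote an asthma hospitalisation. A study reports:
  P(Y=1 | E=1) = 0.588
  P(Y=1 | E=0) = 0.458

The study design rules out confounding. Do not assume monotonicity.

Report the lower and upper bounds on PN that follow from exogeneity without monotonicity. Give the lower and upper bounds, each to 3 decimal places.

0.221 ≤ PN ≤ 0.922

Let p₁ = 0.588, p₀ = 0.458.
Under exogeneity alone the bounds on PN are max{0,(p₁−p₀)/p₁} ≤ PN ≤ min{1,(1−p₀)/p₁}.
  lower = (p₁ − p₀)/p₁ = 0.13 / 0.588 ≈ 0.2211
  upper = min{1, (1 − p₀)/p₁} = 0.542 / 0.588 ≈ 0.9218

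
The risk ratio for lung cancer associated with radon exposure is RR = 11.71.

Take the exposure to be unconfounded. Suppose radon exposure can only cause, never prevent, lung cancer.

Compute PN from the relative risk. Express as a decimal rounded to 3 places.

PN ≈ 0.915

Under exogeneity and monotonicity, PN = (RR − 1) / RR = 1 − 1/RR.
PN = (11.71 − 1) / 11.71 = 10.71 / 11.71 ≈ 0.9146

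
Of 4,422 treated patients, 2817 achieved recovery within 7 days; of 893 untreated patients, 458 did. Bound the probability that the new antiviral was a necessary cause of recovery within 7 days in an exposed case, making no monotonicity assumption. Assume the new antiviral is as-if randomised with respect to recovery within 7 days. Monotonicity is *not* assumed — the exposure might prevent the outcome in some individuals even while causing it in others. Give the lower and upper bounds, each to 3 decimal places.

p₁ = P(outcome | exposed) = 2817/4422 = 0.63704
p₀ = P(outcome | unexposed) = 458/893 = 0.51288
Under exogeneity alone the bounds on PN are max{0,(p₁−p₀)/p₁} ≤ PN ≤ min{1,(1−p₀)/p₁}.
  lower = (p₁ − p₀)/p₁ = 0.12416 / 0.63704 ≈ 0.1949
  upper = min{1, (1 − p₀)/p₁} = 0.48712 / 0.63704 ≈ 0.7647

0.195 ≤ PN ≤ 0.765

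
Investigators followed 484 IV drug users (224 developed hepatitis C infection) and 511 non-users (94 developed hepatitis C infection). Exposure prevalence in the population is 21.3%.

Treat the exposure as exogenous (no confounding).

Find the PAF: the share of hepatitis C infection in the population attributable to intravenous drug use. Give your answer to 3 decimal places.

PAF ≈ 0.244

p₁ = P(outcome | exposed) = 224/484 = 0.46281
p₀ = P(outcome | unexposed) = 94/511 = 0.18395
Overall risk P(Y=1) = π·p₁ + (1−π)·p₀ = 0.213×0.46281 + 0.787×0.18395 = 0.24335.
Under exogeneity, PAF = [P(Y=1) − p₀] / P(Y=1).
PAF = (0.24335 − 0.18395) / 0.24335 ≈ 0.2441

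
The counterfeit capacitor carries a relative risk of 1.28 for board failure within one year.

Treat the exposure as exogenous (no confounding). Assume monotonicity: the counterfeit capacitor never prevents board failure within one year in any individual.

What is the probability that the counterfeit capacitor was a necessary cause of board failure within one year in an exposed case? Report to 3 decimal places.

PN ≈ 0.219

Under exogeneity and monotonicity, PN = (RR − 1) / RR = 1 − 1/RR.
PN = (1.28 − 1) / 1.28 = 0.28 / 1.28 ≈ 0.2188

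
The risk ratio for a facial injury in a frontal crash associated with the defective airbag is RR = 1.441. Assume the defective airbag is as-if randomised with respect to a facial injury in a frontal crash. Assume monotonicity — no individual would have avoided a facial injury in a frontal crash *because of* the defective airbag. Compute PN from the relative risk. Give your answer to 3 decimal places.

PN ≈ 0.306

Under exogeneity and monotonicity, PN = (RR − 1) / RR = 1 − 1/RR.
PN = (1.441 − 1) / 1.441 = 0.441 / 1.441 ≈ 0.3060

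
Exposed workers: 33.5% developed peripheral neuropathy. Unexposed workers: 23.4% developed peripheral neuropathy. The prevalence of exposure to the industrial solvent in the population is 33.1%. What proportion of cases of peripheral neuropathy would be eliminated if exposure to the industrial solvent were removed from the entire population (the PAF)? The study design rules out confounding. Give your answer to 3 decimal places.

PAF ≈ 0.125

p₁ = 0.335, p₀ = 0.234.
Overall risk P(Y=1) = π·p₁ + (1−π)·p₀ = 0.331×0.335 + 0.669×0.234 = 0.26743.
Under exogeneity, PAF = [P(Y=1) − p₀] / P(Y=1).
PAF = (0.26743 − 0.234) / 0.26743 ≈ 0.1250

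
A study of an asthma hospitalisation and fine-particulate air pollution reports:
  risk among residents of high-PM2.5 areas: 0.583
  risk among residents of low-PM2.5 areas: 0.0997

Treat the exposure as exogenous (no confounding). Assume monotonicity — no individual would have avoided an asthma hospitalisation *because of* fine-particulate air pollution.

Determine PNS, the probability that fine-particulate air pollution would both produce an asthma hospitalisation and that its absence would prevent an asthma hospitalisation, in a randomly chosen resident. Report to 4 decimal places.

Let p₁ = 0.583, p₀ = 0.0997.
Under exogeneity and monotonicity, PNS = p₁ − p₀.
PNS = 0.583 − 0.0997 = 0.4833

PNS ≈ 0.4833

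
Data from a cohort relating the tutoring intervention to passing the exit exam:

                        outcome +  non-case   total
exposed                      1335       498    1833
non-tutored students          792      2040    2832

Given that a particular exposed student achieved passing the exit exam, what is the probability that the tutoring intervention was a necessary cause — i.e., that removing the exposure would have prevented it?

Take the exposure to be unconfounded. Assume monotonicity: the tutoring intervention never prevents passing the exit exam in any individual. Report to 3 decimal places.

PN ≈ 0.616

p₁ = P(outcome | exposed) = 1335/1833 = 0.72831
p₀ = P(outcome | unexposed) = 792/2832 = 0.27966
Under exogeneity and monotonicity, PN = (p₁ − p₀)/p₁.
PN = (0.72831 − 0.27966) / 0.72831 ≈ 0.6160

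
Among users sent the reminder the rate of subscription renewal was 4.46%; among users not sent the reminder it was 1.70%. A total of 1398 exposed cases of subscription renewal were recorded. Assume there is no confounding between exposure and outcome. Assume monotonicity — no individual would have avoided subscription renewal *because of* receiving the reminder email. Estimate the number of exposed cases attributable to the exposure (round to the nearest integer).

about 865 cases

p₁ = 0.0446, p₀ = 0.017.
PN = (p₁ − p₀)/p₁ = (0.0446 − 0.017) / 0.0446 ≈ 0.61883.
Attributable cases ≈ PN × (exposed cases) = 0.61883 × 1398 ≈ 865.13.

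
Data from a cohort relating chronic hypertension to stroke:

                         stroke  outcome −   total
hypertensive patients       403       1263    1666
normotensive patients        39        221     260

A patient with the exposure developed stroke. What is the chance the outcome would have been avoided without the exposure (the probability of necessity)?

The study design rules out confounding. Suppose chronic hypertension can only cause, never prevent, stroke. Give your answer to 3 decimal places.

PN ≈ 0.380

p₁ = P(outcome | exposed) = 403/1666 = 0.2419
p₀ = P(outcome | unexposed) = 39/260 = 0.15
Under exogeneity and monotonicity, PN = (p₁ − p₀)/p₁.
PN = (0.2419 − 0.15) / 0.2419 ≈ 0.3799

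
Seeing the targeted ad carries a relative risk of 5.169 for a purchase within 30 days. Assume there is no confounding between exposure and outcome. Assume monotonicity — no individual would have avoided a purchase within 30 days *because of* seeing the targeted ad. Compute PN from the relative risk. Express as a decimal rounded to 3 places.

Under exogeneity and monotonicity, PN = (RR − 1) / RR = 1 − 1/RR.
PN = (5.169 − 1) / 5.169 = 4.169 / 5.169 ≈ 0.8065

PN ≈ 0.807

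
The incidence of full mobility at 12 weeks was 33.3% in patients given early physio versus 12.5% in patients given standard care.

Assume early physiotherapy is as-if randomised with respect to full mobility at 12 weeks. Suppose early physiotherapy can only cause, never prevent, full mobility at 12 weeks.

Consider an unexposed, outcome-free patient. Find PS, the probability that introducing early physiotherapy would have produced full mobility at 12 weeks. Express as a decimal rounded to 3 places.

PS ≈ 0.238

p₁ = 0.333, p₀ = 0.125.
Under exogeneity and monotonicity, PS = (p₁ − p₀) / (1 − p₀).
PS = (0.333 − 0.125) / (1 − 0.125) = 0.208 / 0.875 ≈ 0.2377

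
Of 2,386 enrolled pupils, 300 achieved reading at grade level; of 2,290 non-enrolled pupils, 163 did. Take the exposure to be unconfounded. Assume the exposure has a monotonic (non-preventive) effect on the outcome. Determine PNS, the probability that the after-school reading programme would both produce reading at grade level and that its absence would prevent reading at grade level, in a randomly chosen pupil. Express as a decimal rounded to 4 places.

PNS ≈ 0.0546

p₁ = P(outcome | exposed) = 300/2386 = 0.12573
p₀ = P(outcome | unexposed) = 163/2290 = 0.071179
Under exogeneity and monotonicity, PNS = p₁ − p₀.
PNS = 0.12573 − 0.071179 = 0.054554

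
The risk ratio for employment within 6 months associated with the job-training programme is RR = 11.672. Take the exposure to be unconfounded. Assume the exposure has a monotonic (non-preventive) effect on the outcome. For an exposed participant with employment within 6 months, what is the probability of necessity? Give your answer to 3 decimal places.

Under exogeneity and monotonicity, PN = (RR − 1) / RR = 1 − 1/RR.
PN = (11.672 − 1) / 11.672 = 10.67 / 11.672 ≈ 0.9143

PN ≈ 0.914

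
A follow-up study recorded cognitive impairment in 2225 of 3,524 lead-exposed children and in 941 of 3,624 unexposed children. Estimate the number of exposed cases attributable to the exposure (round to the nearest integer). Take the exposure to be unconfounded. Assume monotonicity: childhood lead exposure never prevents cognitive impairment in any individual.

p₁ = P(outcome | exposed) = 2225/3524 = 0.63138
p₀ = P(outcome | unexposed) = 941/3624 = 0.25966
PN = (p₁ − p₀)/p₁ = (0.63138 − 0.25966) / 0.63138 ≈ 0.58875.
Attributable cases ≈ PN × (exposed cases) = 0.58875 × 2225 ≈ 1309.97.

about 1310 cases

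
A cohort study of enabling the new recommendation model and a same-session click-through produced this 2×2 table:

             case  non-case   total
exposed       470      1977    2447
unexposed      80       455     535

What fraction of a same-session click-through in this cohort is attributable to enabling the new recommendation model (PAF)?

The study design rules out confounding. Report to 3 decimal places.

PAF ≈ 0.189

p₁ = P(outcome | exposed) = 470/2447 = 0.19207
p₀ = P(outcome | unexposed) = 80/535 = 0.14953
Exposure prevalence π = 2447/2982 = 0.82059; overall risk P(Y=1) = 0.18444.
Under exogeneity, PAF = [P(Y=1) − p₀]/P(Y=1).
PAF = (0.18444 − 0.14953) / 0.18444 ≈ 0.1893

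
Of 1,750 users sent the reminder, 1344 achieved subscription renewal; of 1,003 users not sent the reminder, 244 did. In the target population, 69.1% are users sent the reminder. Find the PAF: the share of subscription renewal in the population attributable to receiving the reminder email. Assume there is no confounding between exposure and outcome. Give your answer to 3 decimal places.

PAF ≈ 0.598

p₁ = P(outcome | exposed) = 1344/1750 = 0.768
p₀ = P(outcome | unexposed) = 244/1003 = 0.24327
Overall risk P(Y=1) = π·p₁ + (1−π)·p₀ = 0.691×0.768 + 0.309×0.24327 = 0.60586.
Under exogeneity, PAF = [P(Y=1) − p₀] / P(Y=1).
PAF = (0.60586 − 0.24327) / 0.60586 ≈ 0.5985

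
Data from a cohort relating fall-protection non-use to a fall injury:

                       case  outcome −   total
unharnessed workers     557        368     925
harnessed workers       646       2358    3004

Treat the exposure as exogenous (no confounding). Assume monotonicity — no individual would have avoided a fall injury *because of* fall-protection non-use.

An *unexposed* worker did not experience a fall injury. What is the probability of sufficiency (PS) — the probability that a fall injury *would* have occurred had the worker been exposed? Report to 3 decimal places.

p₁ = P(outcome | exposed) = 557/925 = 0.60216
p₀ = P(outcome | unexposed) = 646/3004 = 0.21505
Under exogeneity and monotonicity, PS = (p₁ − p₀)/(1 − p₀).
PS = (0.60216 − 0.21505) / 0.78495 ≈ 0.4932

PS ≈ 0.493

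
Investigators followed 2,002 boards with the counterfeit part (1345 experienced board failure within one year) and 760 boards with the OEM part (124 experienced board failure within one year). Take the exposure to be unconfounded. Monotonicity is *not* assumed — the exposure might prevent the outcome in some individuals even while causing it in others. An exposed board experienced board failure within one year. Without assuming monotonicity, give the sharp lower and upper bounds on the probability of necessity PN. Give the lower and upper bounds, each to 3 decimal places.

0.757 ≤ PN ≤ 1.000

p₁ = P(outcome | exposed) = 1345/2002 = 0.67183
p₀ = P(outcome | unexposed) = 124/760 = 0.16316
Under exogeneity alone the bounds on PN are max{0,(p₁−p₀)/p₁} ≤ PN ≤ min{1,(1−p₀)/p₁}.
  lower = (p₁ − p₀)/p₁ = 0.50867 / 0.67183 ≈ 0.7571
  upper = min{1, (1 − p₀)/p₁} = 0.83684 / 0.67183 ≈ 1.2456 → capped at 1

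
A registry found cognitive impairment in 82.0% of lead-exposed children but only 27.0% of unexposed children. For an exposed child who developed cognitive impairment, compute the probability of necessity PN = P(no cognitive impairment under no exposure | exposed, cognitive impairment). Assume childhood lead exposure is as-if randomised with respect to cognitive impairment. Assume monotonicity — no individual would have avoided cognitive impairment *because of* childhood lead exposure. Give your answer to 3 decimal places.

p₁ = 0.82, p₀ = 0.27.
Under exogeneity and monotonicity, PN = (p₁ − p₀) / p₁.
PN = (0.82 − 0.27) / 0.82 = 0.55 / 0.82 ≈ 0.6707

PN ≈ 0.671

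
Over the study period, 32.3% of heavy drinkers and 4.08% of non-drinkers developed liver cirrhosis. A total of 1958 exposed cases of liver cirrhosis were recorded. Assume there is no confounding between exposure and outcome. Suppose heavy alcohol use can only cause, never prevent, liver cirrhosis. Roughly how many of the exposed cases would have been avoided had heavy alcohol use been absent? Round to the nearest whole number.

about 1711 cases

p₁ = 0.323, p₀ = 0.0408.
PN = (p₁ − p₀)/p₁ = (0.323 − 0.0408) / 0.323 ≈ 0.87368.
Attributable cases ≈ PN × (exposed cases) = 0.87368 × 1958 ≈ 1710.67.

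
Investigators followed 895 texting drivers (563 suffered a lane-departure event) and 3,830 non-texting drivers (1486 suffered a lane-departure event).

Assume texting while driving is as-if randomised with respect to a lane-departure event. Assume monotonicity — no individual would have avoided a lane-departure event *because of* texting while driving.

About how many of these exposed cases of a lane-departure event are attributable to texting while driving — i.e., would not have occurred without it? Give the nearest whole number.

about 216 cases

p₁ = P(outcome | exposed) = 563/895 = 0.62905
p₀ = P(outcome | unexposed) = 1486/3830 = 0.38799
PN = (p₁ − p₀)/p₁ = (0.62905 − 0.38799) / 0.62905 ≈ 0.38321.
Attributable cases ≈ PN × (exposed cases) = 0.38321 × 563 ≈ 215.75.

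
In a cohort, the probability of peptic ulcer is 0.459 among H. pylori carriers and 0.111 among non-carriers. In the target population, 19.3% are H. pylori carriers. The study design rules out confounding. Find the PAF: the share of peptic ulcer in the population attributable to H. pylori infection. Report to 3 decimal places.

PAF ≈ 0.377

Let p₁ = 0.459, p₀ = 0.111.
Overall risk P(Y=1) = π·p₁ + (1−π)·p₀ = 0.193×0.459 + 0.807×0.111 = 0.17816.
Under exogeneity, PAF = [P(Y=1) − p₀] / P(Y=1).
PAF = (0.17816 − 0.111) / 0.17816 ≈ 0.3770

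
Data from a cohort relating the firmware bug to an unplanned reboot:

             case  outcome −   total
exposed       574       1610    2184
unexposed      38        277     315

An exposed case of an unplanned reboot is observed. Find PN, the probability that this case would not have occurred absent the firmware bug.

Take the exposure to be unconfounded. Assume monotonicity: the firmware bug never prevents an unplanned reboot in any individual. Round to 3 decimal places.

PN ≈ 0.541

p₁ = P(outcome | exposed) = 574/2184 = 0.26282
p₀ = P(outcome | unexposed) = 38/315 = 0.12063
Under exogeneity and monotonicity, PN = (p₁ − p₀)/p₁.
PN = (0.26282 − 0.12063) / 0.26282 ≈ 0.5410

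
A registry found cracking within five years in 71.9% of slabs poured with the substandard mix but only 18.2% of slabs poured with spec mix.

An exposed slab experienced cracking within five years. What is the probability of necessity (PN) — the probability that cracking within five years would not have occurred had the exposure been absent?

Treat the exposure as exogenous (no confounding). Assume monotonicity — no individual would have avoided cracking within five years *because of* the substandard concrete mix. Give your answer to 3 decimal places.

p₁ = 0.719, p₀ = 0.182.
Under exogeneity and monotonicity, PN = (p₁ − p₀) / p₁.
PN = (0.719 − 0.182) / 0.719 = 0.537 / 0.719 ≈ 0.7469

PN ≈ 0.747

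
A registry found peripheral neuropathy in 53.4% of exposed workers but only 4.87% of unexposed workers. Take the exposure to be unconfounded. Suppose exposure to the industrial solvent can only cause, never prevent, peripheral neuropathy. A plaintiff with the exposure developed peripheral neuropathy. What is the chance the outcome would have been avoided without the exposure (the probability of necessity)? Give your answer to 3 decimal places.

PN ≈ 0.909

p₁ = 0.534, p₀ = 0.0487.
Under exogeneity and monotonicity, PN = (p₁ − p₀) / p₁.
PN = (0.534 − 0.0487) / 0.534 = 0.4853 / 0.534 ≈ 0.9088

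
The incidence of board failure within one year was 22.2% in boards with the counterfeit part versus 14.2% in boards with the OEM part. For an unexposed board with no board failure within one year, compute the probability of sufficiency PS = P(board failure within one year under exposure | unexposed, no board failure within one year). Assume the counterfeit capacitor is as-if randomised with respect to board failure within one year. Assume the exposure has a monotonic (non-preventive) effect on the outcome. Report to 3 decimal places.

PS ≈ 0.093

p₁ = 0.222, p₀ = 0.142.
Under exogeneity and monotonicity, PS = (p₁ − p₀) / (1 − p₀).
PS = (0.222 − 0.142) / (1 − 0.142) = 0.08 / 0.858 ≈ 0.0932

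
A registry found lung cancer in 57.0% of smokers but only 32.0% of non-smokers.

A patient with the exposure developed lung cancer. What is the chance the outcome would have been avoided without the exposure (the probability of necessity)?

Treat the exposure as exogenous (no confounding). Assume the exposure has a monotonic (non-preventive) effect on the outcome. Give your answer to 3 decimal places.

p₁ = 0.57, p₀ = 0.32.
Under exogeneity and monotonicity, PN = (p₁ − p₀) / p₁.
PN = (0.57 − 0.32) / 0.57 = 0.25 / 0.57 ≈ 0.4386

PN ≈ 0.439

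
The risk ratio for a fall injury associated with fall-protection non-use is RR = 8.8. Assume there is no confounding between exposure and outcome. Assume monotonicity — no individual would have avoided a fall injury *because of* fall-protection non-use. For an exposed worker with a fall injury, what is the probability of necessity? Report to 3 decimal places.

PN ≈ 0.886

Under exogeneity and monotonicity, PN = (RR − 1) / RR = 1 − 1/RR.
PN = (8.8 − 1) / 8.8 = 7.8 / 8.8 ≈ 0.8864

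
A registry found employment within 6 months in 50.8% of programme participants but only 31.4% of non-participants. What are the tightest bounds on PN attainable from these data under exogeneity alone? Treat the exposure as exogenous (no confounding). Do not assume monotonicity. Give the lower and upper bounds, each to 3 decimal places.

0.382 ≤ PN ≤ 1.000

p₁ = 0.508, p₀ = 0.314.
Under exogeneity alone the bounds on PN are max{0,(p₁−p₀)/p₁} ≤ PN ≤ min{1,(1−p₀)/p₁}.
  lower = (p₁ − p₀)/p₁ = 0.194 / 0.508 ≈ 0.3819
  upper = min{1, (1 − p₀)/p₁} = 0.686 / 0.508 ≈ 1.3504 → capped at 1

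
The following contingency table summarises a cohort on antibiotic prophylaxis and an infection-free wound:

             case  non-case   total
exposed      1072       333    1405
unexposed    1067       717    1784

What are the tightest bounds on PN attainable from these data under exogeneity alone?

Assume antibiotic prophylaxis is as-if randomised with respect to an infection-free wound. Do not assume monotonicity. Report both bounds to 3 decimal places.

0.216 ≤ PN ≤ 0.527

p₁ = P(outcome | exposed) = 1072/1405 = 0.76299
p₀ = P(outcome | unexposed) = 1067/1784 = 0.59809
Under exogeneity alone the bounds on PN are max{0,(p₁−p₀)/p₁} ≤ PN ≤ min{1,(1−p₀)/p₁}.
  lower = (p₁ − p₀)/p₁ = 0.1649 / 0.76299 ≈ 0.2161
  upper = min{1, (1 − p₀)/p₁} = 0.40191 / 0.76299 ≈ 0.5268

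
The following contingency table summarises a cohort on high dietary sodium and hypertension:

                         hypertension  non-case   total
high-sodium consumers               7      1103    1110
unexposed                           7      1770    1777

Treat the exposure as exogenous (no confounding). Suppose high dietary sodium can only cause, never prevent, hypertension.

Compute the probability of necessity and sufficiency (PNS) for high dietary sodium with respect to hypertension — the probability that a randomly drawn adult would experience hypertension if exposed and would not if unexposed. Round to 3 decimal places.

PNS ≈ 0.002

p₁ = P(outcome | exposed) = 7/1110 = 0.0063063
p₀ = P(outcome | unexposed) = 7/1777 = 0.0039392
Under exogeneity and monotonicity, PNS = p₁ − p₀.
PNS = 0.0063063 − 0.0039392 = 0.0023671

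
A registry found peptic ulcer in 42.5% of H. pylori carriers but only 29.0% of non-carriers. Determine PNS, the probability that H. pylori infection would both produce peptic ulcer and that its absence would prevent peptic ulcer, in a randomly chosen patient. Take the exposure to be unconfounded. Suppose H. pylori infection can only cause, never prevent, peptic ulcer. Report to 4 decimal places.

PNS ≈ 0.1350

p₁ = 0.425, p₀ = 0.29.
Under exogeneity and monotonicity, PNS = p₁ − p₀.
PNS = 0.425 − 0.29 = 0.135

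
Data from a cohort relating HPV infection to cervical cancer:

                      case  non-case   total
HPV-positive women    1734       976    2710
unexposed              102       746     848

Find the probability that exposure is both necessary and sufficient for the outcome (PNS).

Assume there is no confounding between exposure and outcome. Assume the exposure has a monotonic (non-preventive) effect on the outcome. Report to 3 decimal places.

PNS ≈ 0.520

p₁ = P(outcome | exposed) = 1734/2710 = 0.63985
p₀ = P(outcome | unexposed) = 102/848 = 0.12028
Under exogeneity and monotonicity, PNS = p₁ − p₀.
PNS = 0.63985 − 0.12028 = 0.51957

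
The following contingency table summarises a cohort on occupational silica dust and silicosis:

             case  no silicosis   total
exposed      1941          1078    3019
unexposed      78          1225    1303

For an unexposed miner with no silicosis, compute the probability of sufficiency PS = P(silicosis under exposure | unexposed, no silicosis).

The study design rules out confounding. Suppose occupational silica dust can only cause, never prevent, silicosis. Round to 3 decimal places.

p₁ = P(outcome | exposed) = 1941/3019 = 0.64293
p₀ = P(outcome | unexposed) = 78/1303 = 0.059862
Under exogeneity and monotonicity, PS = (p₁ − p₀)/(1 − p₀).
PS = (0.64293 − 0.059862) / 0.94014 ≈ 0.6202

PS ≈ 0.620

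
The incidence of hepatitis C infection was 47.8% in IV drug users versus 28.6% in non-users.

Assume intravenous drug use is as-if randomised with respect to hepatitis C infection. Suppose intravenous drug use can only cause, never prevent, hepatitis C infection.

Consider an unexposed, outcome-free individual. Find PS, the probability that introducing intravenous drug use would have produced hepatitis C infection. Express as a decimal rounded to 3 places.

p₁ = 0.478, p₀ = 0.286.
Under exogeneity and monotonicity, PS = (p₁ − p₀) / (1 − p₀).
PS = (0.478 − 0.286) / (1 − 0.286) = 0.192 / 0.714 ≈ 0.2689

PS ≈ 0.269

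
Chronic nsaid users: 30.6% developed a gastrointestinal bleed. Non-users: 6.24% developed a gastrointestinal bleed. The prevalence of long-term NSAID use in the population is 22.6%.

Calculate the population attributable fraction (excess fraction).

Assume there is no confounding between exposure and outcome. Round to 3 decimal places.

p₁ = 0.306, p₀ = 0.0624.
Overall risk P(Y=1) = π·p₁ + (1−π)·p₀ = 0.226×0.306 + 0.774×0.0624 = 0.11745.
Under exogeneity, PAF = [P(Y=1) − p₀] / P(Y=1).
PAF = (0.11745 − 0.0624) / 0.11745 ≈ 0.4687

PAF ≈ 0.469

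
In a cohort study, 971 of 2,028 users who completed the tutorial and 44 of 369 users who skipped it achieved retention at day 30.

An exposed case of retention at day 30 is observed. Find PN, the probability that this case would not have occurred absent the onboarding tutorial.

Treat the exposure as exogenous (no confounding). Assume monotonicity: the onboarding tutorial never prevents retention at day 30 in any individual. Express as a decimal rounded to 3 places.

PN ≈ 0.751

p₁ = P(outcome | exposed) = 971/2028 = 0.4788
p₀ = P(outcome | unexposed) = 44/369 = 0.11924
Under exogeneity and monotonicity, PN = (p₁ − p₀) / p₁.
PN = (0.4788 − 0.11924) / 0.4788 = 0.35956 / 0.4788 ≈ 0.7510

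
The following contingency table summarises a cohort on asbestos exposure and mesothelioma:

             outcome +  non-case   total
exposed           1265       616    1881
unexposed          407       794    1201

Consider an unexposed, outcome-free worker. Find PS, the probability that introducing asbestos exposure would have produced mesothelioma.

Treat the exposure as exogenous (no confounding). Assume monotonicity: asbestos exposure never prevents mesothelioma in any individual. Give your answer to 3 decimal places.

PS ≈ 0.505

p₁ = P(outcome | exposed) = 1265/1881 = 0.67251
p₀ = P(outcome | unexposed) = 407/1201 = 0.33888
Under exogeneity and monotonicity, PS = (p₁ − p₀) / (1 − p₀).
PS = (0.67251 − 0.33888) / (1 − 0.33888) = 0.33363 / 0.66112 ≈ 0.5046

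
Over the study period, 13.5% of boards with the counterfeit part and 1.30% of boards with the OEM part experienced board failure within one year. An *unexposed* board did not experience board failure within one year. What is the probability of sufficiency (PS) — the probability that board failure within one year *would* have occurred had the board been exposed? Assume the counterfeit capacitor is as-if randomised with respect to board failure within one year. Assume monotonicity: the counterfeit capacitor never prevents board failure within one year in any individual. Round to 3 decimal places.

PS ≈ 0.124

p₁ = 0.135, p₀ = 0.013.
Under exogeneity and monotonicity, PS = (p₁ − p₀) / (1 − p₀).
PS = (0.135 − 0.013) / (1 − 0.013) = 0.122 / 0.987 ≈ 0.1236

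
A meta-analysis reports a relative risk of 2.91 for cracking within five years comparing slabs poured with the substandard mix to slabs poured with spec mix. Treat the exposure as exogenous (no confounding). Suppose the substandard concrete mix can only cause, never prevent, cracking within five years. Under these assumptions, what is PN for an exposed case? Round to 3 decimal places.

Under exogeneity and monotonicity, PN = (RR − 1) / RR = 1 − 1/RR.
PN = (2.91 − 1) / 2.91 = 1.91 / 2.91 ≈ 0.6564

PN ≈ 0.656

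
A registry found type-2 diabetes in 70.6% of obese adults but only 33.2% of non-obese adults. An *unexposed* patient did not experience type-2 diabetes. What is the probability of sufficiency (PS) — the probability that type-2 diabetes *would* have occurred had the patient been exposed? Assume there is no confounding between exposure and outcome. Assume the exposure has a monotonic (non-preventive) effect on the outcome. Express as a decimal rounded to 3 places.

PS ≈ 0.560

p₁ = 0.706, p₀ = 0.332.
Under exogeneity and monotonicity, PS = (p₁ − p₀) / (1 − p₀).
PS = (0.706 − 0.332) / (1 − 0.332) = 0.374 / 0.668 ≈ 0.5599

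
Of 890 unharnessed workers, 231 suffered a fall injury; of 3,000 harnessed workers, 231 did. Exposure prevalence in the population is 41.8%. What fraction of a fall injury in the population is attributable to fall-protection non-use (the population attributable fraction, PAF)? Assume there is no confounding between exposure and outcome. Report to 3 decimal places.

PAF ≈ 0.498

p₁ = P(outcome | exposed) = 231/890 = 0.25955
p₀ = P(outcome | unexposed) = 231/3000 = 0.077
Overall risk P(Y=1) = π·p₁ + (1−π)·p₀ = 0.418×0.25955 + 0.582×0.077 = 0.15331.
Under exogeneity, PAF = [P(Y=1) − p₀] / P(Y=1).
PAF = (0.15331 − 0.077) / 0.15331 ≈ 0.4977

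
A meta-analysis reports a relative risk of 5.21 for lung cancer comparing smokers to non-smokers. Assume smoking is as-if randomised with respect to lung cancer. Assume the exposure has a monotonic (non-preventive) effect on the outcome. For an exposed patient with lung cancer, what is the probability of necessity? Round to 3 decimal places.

PN ≈ 0.808

Under exogeneity and monotonicity, PN = (RR − 1) / RR = 1 − 1/RR.
PN = (5.21 − 1) / 5.21 = 4.21 / 5.21 ≈ 0.8081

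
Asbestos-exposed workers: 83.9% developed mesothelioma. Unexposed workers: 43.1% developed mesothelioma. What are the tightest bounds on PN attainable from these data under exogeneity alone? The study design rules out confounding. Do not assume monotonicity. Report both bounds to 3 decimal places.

0.486 ≤ PN ≤ 0.678

p₁ = 0.839, p₀ = 0.431.
Under exogeneity alone the bounds on PN are max{0,(p₁−p₀)/p₁} ≤ PN ≤ min{1,(1−p₀)/p₁}.
  lower = (p₁ − p₀)/p₁ = 0.408 / 0.839 ≈ 0.4863
  upper = min{1, (1 − p₀)/p₁} = 0.569 / 0.839 ≈ 0.6782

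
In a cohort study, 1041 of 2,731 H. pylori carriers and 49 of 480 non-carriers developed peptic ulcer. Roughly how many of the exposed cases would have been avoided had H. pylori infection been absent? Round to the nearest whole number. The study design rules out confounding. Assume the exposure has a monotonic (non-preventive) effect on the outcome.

about 762 cases

p₁ = P(outcome | exposed) = 1041/2731 = 0.38118
p₀ = P(outcome | unexposed) = 49/480 = 0.10208
PN = (p₁ − p₀)/p₁ = (0.38118 − 0.10208) / 0.38118 ≈ 0.73219.
Attributable cases ≈ PN × (exposed cases) = 0.73219 × 1041 ≈ 762.21.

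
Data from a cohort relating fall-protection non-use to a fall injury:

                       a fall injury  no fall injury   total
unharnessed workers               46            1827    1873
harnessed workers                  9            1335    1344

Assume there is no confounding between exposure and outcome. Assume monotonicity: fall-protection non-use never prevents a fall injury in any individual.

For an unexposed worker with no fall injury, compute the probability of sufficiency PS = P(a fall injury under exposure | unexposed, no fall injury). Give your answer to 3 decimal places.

p₁ = P(outcome | exposed) = 46/1873 = 0.02456
p₀ = P(outcome | unexposed) = 9/1344 = 0.0066964
Under exogeneity and monotonicity, PS = (p₁ − p₀)/(1 − p₀).
PS = (0.02456 − 0.0066964) / 0.9933 ≈ 0.0180

PS ≈ 0.018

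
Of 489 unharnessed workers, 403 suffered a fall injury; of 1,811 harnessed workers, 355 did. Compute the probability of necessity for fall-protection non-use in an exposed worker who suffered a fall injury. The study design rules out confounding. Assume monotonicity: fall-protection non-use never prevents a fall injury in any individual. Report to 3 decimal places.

PN ≈ 0.762

p₁ = P(outcome | exposed) = 403/489 = 0.82413
p₀ = P(outcome | unexposed) = 355/1811 = 0.19602
Under exogeneity and monotonicity, PN = (p₁ − p₀) / p₁.
PN = (0.82413 − 0.19602) / 0.82413 = 0.62811 / 0.82413 ≈ 0.7621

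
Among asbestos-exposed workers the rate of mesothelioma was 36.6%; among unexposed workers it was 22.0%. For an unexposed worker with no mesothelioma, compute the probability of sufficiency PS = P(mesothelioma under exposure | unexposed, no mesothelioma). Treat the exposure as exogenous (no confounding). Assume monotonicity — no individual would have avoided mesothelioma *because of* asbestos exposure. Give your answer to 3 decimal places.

PS ≈ 0.187

p₁ = 0.366, p₀ = 0.22.
Under exogeneity and monotonicity, PS = (p₁ − p₀) / (1 − p₀).
PS = (0.366 − 0.22) / (1 − 0.22) = 0.146 / 0.78 ≈ 0.1872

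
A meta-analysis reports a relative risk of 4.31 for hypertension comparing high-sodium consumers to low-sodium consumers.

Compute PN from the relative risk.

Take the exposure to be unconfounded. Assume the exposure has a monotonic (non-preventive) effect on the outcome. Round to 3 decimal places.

PN ≈ 0.768

Under exogeneity and monotonicity, PN = (RR − 1) / RR = 1 − 1/RR.
PN = (4.31 − 1) / 4.31 = 3.31 / 4.31 ≈ 0.7680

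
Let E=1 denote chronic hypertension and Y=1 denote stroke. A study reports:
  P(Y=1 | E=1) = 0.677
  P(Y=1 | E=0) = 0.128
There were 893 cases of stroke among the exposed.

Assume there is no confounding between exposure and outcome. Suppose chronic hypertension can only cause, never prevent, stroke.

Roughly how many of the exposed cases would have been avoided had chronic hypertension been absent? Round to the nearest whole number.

Let p₁ = 0.677, p₀ = 0.128.
PN = (p₁ − p₀)/p₁ = (0.677 − 0.128) / 0.677 ≈ 0.81093.
Attributable cases ≈ PN × (exposed cases) = 0.81093 × 893 ≈ 724.16.

about 724 cases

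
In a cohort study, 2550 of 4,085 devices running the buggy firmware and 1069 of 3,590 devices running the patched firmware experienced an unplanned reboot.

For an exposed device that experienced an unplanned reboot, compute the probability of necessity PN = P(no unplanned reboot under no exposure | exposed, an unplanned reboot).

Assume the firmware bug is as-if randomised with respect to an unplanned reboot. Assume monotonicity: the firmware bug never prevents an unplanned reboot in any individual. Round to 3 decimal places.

p₁ = P(outcome | exposed) = 2550/4085 = 0.62424
p₀ = P(outcome | unexposed) = 1069/3590 = 0.29777
Under exogeneity and monotonicity, PN = (p₁ − p₀) / p₁.
PN = (0.62424 − 0.29777) / 0.62424 = 0.32646 / 0.62424 ≈ 0.5230

PN ≈ 0.523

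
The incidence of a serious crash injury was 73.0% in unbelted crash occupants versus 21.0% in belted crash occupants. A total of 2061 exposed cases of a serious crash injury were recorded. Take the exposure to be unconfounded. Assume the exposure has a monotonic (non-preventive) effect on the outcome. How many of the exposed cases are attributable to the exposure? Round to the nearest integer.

p₁ = 0.73, p₀ = 0.21.
PN = (p₁ − p₀)/p₁ = (0.73 − 0.21) / 0.73 ≈ 0.71233.
Attributable cases ≈ PN × (exposed cases) = 0.71233 × 2061 ≈ 1468.11.

about 1468 cases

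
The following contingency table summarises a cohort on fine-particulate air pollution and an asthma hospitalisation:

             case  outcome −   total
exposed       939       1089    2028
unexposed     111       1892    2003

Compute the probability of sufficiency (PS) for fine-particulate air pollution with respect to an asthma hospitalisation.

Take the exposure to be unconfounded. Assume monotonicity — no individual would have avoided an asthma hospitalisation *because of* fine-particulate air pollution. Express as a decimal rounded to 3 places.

PS ≈ 0.432

p₁ = P(outcome | exposed) = 939/2028 = 0.46302
p₀ = P(outcome | unexposed) = 111/2003 = 0.055417
Under exogeneity and monotonicity, PS = (p₁ − p₀) / (1 − p₀).
PS = (0.46302 − 0.055417) / (1 − 0.055417) = 0.4076 / 0.94458 ≈ 0.4315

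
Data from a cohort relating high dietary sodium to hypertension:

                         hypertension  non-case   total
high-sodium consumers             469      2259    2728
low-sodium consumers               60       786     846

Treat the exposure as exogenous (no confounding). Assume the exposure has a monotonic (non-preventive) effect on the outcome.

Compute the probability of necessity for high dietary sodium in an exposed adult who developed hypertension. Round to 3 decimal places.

PN ≈ 0.587

p₁ = P(outcome | exposed) = 469/2728 = 0.17192
p₀ = P(outcome | unexposed) = 60/846 = 0.070922
Under exogeneity and monotonicity, PN = (p₁ − p₀)/p₁.
PN = (0.17192 − 0.070922) / 0.17192 ≈ 0.5875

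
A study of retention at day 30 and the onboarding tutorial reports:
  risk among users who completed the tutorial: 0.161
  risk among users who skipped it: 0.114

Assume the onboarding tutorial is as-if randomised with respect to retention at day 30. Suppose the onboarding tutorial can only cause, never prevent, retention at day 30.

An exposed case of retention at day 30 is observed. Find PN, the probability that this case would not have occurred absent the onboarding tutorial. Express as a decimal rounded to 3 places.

PN ≈ 0.292

Let p₁ = 0.161, p₀ = 0.114.
Under exogeneity and monotonicity, PN = (p₁ − p₀) / p₁.
PN = (0.161 − 0.114) / 0.161 = 0.047 / 0.161 ≈ 0.2919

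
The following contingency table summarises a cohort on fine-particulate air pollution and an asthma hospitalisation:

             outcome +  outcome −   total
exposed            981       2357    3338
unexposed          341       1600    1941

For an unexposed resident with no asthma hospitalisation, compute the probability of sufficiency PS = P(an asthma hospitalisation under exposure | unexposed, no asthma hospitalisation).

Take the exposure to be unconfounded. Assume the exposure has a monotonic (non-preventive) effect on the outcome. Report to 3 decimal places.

p₁ = P(outcome | exposed) = 981/3338 = 0.29389
p₀ = P(outcome | unexposed) = 341/1941 = 0.17568
Under exogeneity and monotonicity, PS = (p₁ − p₀) / (1 − p₀).
PS = (0.29389 − 0.17568) / (1 − 0.17568) = 0.11821 / 0.82432 ≈ 0.1434

PS ≈ 0.143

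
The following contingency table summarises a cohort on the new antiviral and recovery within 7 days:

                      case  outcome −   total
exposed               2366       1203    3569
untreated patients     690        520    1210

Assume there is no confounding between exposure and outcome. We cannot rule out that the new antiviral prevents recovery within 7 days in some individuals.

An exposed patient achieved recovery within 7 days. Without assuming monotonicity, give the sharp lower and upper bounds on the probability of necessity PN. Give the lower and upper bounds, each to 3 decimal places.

0.140 ≤ PN ≤ 0.648

p₁ = P(outcome | exposed) = 2366/3569 = 0.66293
p₀ = P(outcome | unexposed) = 690/1210 = 0.57025
Under exogeneity alone the bounds on PN are max{0,(p₁−p₀)/p₁} ≤ PN ≤ min{1,(1−p₀)/p₁}.
  lower = (p₁ − p₀)/p₁ = 0.092683 / 0.66293 ≈ 0.1398
  upper = min{1, (1 − p₀)/p₁} = 0.42975 / 0.66293 ≈ 0.6483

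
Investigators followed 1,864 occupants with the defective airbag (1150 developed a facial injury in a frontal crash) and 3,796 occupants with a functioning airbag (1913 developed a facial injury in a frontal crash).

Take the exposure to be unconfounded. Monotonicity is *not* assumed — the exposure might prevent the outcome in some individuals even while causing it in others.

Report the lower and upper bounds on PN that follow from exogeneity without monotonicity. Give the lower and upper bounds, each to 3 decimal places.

p₁ = P(outcome | exposed) = 1150/1864 = 0.61695
p₀ = P(outcome | unexposed) = 1913/3796 = 0.50395
Under exogeneity alone the bounds on PN are max{0,(p₁−p₀)/p₁} ≤ PN ≤ min{1,(1−p₀)/p₁}.
  lower = (p₁ − p₀)/p₁ = 0.113 / 0.61695 ≈ 0.1832
  upper = min{1, (1 − p₀)/p₁} = 0.49605 / 0.61695 ≈ 0.8040

0.183 ≤ PN ≤ 0.804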